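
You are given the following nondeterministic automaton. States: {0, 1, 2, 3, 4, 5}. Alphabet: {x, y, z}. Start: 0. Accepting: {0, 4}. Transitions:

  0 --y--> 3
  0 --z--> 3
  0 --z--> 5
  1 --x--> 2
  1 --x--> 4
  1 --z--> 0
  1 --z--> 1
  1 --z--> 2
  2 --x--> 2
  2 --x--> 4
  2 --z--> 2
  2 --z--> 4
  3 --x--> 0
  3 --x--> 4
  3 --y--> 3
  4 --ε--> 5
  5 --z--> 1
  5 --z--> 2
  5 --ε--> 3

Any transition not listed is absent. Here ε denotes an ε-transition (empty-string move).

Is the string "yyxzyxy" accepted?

Start in {0}.
Read 'y': 0→{3}; now {3}.
Read 'y': 3→{3}; now {3}.
Read 'x': 3→{0, 4}; union {0, 4}; ε-closure = {0, 3, 4, 5}.
Read 'z': 0→{3, 5}, 3→∅, 4→∅, 5→{1, 2}; now {1, 2, 3, 5}.
Read 'y': 1→∅, 2→∅, 3→{3}, 5→∅; now {3}.
Read 'x': 3→{0, 4}; union {0, 4}; ε-closure = {0, 3, 4, 5}.
Read 'y': 0→{3}, 3→{3}, 4→∅, 5→∅; now {3}.
The final set {3} contains no accepting state.

No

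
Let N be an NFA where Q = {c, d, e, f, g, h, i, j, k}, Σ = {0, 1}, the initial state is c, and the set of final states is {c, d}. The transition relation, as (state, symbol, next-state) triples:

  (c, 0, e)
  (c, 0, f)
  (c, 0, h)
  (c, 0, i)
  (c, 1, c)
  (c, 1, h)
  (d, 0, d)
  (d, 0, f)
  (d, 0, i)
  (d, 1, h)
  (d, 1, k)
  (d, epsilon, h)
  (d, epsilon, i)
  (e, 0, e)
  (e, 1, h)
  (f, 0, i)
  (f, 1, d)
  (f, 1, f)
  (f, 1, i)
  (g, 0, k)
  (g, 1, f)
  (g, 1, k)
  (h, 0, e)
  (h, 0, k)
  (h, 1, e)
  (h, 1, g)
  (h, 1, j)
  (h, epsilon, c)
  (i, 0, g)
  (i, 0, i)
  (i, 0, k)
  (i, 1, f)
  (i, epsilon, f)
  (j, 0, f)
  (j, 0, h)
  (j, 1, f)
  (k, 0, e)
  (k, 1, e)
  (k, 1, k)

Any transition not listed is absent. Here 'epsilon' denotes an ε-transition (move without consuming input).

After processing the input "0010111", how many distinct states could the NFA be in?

9

Start in {c}.
Read '0': {c} → {c, e, f, h, i}.
Read '0': {c, e, f, h, i} → {c, e, f, g, h, i, k}.
Read '1': {c, e, f, g, h, i, k} → {c, d, e, f, g, h, i, j, k}.
Read '0': {c, d, e, f, g, h, i, j, k} → {c, d, e, f, g, h, i, k}.
Read '1': {c, d, e, f, g, h, i, k} → {c, d, e, f, g, h, i, j, k}.
Read '1': {c, d, e, f, g, h, i, j, k} → {c, d, e, f, g, h, i, j, k}.
Read '1': {c, d, e, f, g, h, i, j, k} → {c, d, e, f, g, h, i, j, k}.
That set has 9 states.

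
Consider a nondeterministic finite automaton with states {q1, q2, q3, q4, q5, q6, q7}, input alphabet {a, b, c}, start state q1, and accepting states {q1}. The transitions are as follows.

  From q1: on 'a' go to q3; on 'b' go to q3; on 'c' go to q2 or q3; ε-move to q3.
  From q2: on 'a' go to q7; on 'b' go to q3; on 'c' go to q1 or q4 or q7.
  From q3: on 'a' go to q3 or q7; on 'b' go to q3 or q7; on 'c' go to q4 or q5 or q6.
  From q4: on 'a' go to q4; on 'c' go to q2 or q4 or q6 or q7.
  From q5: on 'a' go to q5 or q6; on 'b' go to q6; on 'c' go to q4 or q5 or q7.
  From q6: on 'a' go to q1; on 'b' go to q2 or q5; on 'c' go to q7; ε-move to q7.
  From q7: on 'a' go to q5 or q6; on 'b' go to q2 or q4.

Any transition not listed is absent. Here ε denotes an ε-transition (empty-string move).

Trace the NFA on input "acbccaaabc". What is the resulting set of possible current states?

{q1, q2, q3, q4, q5, q6, q7}

Start: ε-closure({q1}) = {q1, q3}.
Read 'a': {q1, q3} → {q3, q7}.
Read 'c': {q3, q7} → {q4, q5, q6, q7}.
Read 'b': {q4, q5, q6, q7} → {q2, q4, q5, q6, q7}.
Read 'c': {q2, q4, q5, q6, q7} → {q1, q2, q3, q4, q5, q6, q7}.
Read 'c': {q1, q2, q3, q4, q5, q6, q7} → {q1, q2, q3, q4, q5, q6, q7}.
Read 'a': {q1, q2, q3, q4, q5, q6, q7} → {q1, q3, q4, q5, q6, q7}.
Read 'a': {q1, q3, q4, q5, q6, q7} → {q1, q3, q4, q5, q6, q7}.
Read 'a': {q1, q3, q4, q5, q6, q7} → {q1, q3, q4, q5, q6, q7}.
Read 'b': {q1, q3, q4, q5, q6, q7} → {q2, q3, q4, q5, q6, q7}.
Read 'c': {q2, q3, q4, q5, q6, q7} → {q1, q2, q3, q4, q5, q6, q7}.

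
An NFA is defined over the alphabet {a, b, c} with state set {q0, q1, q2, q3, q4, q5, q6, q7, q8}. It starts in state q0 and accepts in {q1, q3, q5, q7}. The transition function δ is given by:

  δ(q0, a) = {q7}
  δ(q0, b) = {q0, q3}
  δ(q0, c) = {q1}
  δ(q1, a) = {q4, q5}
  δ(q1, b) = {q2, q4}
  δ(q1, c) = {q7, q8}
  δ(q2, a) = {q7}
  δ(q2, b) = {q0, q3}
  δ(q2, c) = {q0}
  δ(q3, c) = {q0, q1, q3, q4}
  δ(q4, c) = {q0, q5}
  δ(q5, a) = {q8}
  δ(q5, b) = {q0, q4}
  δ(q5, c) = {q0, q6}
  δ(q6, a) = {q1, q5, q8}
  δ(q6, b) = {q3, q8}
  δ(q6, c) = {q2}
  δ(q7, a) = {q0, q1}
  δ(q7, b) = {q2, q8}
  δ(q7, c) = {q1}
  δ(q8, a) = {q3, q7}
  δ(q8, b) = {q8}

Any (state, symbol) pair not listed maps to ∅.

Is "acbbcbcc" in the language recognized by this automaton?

Yes

Start in {q0}.
Read 'a': q0→{q7}; now {q7}.
Read 'c': q7→{q1}; now {q1}.
Read 'b': q1→{q2, q4}; now {q2, q4}.
Read 'b': q2→{q0, q3}, q4→∅; now {q0, q3}.
Read 'c': q0→{q1}, q3→{q0, q1, q3, q4}; now {q0, q1, q3, q4}.
Read 'b': q0→{q0, q3}, q1→{q2, q4}, q3→∅, q4→∅; now {q0, q2, q3, q4}.
Read 'c': q0→{q1}, q2→{q0}, q3→{q0, q1, q3, q4}, q4→{q0, q5}; now {q0, q1, q3, q4, q5}.
Read 'c': q0→{q1}, q1→{q7, q8}, q3→{q0, q1, q3, q4}, q4→{q0, q5}, q5→{q0, q6}; now {q0, q1, q3, q4, q5, q6, q7, q8}.
The final set {q0, q1, q3, q4, q5, q6, q7, q8} contains the accepting states q1, q3, q5, q7.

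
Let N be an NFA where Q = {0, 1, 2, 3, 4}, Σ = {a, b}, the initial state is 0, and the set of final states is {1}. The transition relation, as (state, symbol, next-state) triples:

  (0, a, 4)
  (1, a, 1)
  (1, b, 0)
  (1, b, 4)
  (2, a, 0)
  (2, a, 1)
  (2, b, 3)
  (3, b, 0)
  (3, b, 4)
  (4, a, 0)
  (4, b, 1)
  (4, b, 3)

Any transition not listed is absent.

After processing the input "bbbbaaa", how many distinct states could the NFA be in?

0

Start in {0}.
Read 'b': 0→∅; now ∅.
The set is empty and remains empty for the remaining 6 symbols.
That set has 0 states.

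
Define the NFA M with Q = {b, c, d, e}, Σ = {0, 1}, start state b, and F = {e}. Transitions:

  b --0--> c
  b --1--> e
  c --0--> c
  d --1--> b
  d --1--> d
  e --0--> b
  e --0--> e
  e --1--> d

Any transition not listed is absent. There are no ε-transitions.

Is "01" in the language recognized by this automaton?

Start in {b}.
Read '0': b→{c}; now {c}.
Read '1': c→∅; now ∅.
The final set ∅ contains no accepting state.

No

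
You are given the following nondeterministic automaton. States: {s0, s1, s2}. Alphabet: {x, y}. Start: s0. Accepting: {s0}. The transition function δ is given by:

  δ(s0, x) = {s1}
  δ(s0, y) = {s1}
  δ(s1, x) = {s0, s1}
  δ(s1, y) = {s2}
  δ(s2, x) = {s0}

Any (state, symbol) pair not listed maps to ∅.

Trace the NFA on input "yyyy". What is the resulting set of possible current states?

∅

Start in {s0}.
Read 'y': s0→{s1}; now {s1}.
Read 'y': s1→{s2}; now {s2}.
Read 'y': s2→∅; now ∅.
The set is empty and remains empty for the remaining 1 symbol.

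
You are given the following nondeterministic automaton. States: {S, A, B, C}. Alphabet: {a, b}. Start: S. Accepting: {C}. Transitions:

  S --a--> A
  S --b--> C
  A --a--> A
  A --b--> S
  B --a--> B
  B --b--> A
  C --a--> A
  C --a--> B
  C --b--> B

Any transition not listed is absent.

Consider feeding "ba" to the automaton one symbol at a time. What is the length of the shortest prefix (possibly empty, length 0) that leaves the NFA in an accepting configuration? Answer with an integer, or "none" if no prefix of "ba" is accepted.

Start in {S}.
Read 'b': {S} → {C}.
None of the earlier sets intersect F, but {C} does.

1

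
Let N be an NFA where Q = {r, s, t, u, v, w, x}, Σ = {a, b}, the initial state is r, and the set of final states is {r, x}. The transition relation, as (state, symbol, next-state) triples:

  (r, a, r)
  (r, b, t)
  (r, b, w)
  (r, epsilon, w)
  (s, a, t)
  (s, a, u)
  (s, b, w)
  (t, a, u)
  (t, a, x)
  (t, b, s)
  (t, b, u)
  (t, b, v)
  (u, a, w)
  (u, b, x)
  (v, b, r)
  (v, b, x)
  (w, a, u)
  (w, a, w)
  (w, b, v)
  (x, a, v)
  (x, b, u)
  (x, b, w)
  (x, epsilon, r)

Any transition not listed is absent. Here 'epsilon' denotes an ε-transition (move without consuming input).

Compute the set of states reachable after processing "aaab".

{r, t, v, w, x}

Start: ε-closure({r}) = {r, w}.
Read 'a': r→{r}, w→{u, w}; now {r, u, w}.
Read 'a': r→{r}, u→{w}, w→{u, w}; now {r, u, w}.
Read 'a': r→{r}, u→{w}, w→{u, w}; now {r, u, w}.
Read 'b': r→{t, w}, u→{x}, w→{v}; union {t, v, w, x}; ε-closure = {r, t, v, w, x}.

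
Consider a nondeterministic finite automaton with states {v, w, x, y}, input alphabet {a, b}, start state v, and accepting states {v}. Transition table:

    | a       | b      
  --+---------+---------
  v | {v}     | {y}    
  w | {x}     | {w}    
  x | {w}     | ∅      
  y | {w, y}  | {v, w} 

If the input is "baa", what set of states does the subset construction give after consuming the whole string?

Start in {v}.
Read 'b': {v} → {y}.
Read 'a': {y} → {w, y}.
Read 'a': {w, y} → {w, x, y}.

{w, x, y}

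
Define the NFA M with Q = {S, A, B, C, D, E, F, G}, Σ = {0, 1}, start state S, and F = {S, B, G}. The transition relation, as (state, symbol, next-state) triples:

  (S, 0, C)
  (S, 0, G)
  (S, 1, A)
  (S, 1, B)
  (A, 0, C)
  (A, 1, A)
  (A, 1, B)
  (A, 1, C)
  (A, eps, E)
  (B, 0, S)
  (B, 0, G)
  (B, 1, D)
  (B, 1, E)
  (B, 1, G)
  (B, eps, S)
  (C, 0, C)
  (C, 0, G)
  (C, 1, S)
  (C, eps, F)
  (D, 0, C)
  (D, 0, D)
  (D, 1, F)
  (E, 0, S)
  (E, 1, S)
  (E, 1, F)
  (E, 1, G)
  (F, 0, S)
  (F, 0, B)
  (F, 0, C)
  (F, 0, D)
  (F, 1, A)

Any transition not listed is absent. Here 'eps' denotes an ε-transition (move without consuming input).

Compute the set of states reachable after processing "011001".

{S, A, B, D, E, F, G}

Start in {S}.
Read '0': S→{C, G}; union {C, G}; ε-closure = {C, F, G}.
Read '1': C→{S}, F→{A}, G→∅; union {S, A}; ε-closure = {S, A, E}.
Read '1': S→{A, B}, A→{A, B, C}, E→{S, F, G}; union {S, A, B, C, F, G}; ε-closure = {S, A, B, C, E, F, G}.
Read '0': S→{C, G}, A→{C}, B→{S, G}, C→{C, G}, E→{S}, F→{S, B, C, D}, G→∅; union {S, B, C, D, G}; ε-closure = {S, B, C, D, F, G}.
Read '0': S→{C, G}, B→{S, G}, C→{C, G}, D→{C, D}, F→{S, B, C, D}, G→∅; union {S, B, C, D, G}; ε-closure = {S, B, C, D, F, G}.
Read '1': S→{A, B}, B→{D, E, G}, C→{S}, D→{F}, F→{A}, G→∅; now {S, A, B, D, E, F, G}.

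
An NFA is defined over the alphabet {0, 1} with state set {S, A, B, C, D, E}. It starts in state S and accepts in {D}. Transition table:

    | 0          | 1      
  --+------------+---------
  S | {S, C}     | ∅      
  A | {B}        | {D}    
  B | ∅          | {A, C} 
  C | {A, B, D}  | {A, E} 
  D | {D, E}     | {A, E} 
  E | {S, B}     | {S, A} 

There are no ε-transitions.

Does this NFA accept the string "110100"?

No

Start in {S}.
Read '1': S→∅; now ∅.
The set is empty and remains empty for the remaining 5 symbols.
The final set ∅ contains no accepting state.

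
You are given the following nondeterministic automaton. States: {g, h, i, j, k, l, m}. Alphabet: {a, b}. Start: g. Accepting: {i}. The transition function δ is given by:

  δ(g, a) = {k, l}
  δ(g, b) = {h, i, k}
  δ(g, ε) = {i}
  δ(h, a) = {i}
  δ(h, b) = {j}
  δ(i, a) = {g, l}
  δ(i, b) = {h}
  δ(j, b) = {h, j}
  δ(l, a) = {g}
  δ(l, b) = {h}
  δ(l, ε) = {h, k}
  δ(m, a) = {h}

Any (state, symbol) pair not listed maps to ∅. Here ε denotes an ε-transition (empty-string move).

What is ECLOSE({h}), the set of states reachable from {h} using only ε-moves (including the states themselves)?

{h}

Begin with {h}.
No ε-moves leave this set, so the closure equals the set itself.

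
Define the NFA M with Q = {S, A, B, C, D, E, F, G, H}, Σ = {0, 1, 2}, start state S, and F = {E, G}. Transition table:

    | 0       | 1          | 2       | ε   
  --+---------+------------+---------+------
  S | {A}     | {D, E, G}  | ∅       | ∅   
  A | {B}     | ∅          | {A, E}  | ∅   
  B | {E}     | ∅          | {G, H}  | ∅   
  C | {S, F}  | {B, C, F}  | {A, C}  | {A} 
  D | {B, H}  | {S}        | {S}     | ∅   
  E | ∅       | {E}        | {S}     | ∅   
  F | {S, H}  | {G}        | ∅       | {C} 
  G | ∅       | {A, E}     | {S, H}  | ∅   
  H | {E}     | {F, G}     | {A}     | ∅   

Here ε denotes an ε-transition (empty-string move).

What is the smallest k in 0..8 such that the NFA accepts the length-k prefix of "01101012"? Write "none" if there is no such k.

none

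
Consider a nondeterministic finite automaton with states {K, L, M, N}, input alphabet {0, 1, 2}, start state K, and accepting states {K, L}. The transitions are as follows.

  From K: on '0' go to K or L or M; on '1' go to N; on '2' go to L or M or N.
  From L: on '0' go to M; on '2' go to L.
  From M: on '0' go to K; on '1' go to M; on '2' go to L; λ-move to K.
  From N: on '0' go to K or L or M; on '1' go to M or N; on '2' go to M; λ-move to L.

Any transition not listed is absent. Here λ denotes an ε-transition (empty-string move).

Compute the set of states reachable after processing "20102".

{K, L, M, N}

Start in {K}.
Read '2': {K} → {K, L, M, N}.
Read '0': {K, L, M, N} → {K, L, M}.
Read '1': {K, L, M} → {K, L, M, N}.
Read '0': {K, L, M, N} → {K, L, M}.
Read '2': {K, L, M} → {K, L, M, N}.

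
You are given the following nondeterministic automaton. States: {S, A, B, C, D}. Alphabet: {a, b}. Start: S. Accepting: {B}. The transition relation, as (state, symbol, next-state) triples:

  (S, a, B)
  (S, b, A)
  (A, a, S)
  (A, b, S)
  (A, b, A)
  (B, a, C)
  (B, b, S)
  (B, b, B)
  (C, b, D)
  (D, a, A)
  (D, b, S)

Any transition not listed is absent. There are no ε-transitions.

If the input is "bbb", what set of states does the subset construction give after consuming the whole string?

{S, A}

Start in {S}.
Read 'b': {S} → {A}.
Read 'b': {A} → {S, A}.
Read 'b': {S, A} → {S, A}.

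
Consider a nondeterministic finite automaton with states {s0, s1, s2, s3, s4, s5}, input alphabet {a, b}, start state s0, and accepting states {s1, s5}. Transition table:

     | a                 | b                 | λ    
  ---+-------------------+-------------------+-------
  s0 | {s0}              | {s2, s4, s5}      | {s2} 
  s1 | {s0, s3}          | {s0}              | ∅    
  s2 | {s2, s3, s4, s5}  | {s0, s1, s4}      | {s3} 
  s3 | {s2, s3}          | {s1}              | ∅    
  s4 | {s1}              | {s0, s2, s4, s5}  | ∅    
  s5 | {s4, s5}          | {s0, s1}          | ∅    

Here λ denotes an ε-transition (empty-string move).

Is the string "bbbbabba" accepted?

Yes

Start: ε-closure({s0}) = {s0, s2, s3}.
Read 'b': s0→{s2, s4, s5}, s2→{s0, s1, s4}, s3→{s1}; union {s0, s1, s2, s4, s5}; ε-closure = {s0, s1, s2, s3, s4, s5}.
Read 'b': s0→{s2, s4, s5}, s1→{s0}, s2→{s0, s1, s4}, s3→{s1}, s4→{s0, s2, s4, s5}, s5→{s0, s1}; union {s0, s1, s2, s4, s5}; ε-closure = {s0, s1, s2, s3, s4, s5}.
Read 'b': s0→{s2, s4, s5}, s1→{s0}, s2→{s0, s1, s4}, s3→{s1}, s4→{s0, s2, s4, s5}, s5→{s0, s1}; union {s0, s1, s2, s4, s5}; ε-closure = {s0, s1, s2, s3, s4, s5}.
Read 'b': s0→{s2, s4, s5}, s1→{s0}, s2→{s0, s1, s4}, s3→{s1}, s4→{s0, s2, s4, s5}, s5→{s0, s1}; union {s0, s1, s2, s4, s5}; ε-closure = {s0, s1, s2, s3, s4, s5}.
Read 'a': s0→{s0}, s1→{s0, s3}, s2→{s2, s3, s4, s5}, s3→{s2, s3}, s4→{s1}, s5→{s4, s5}; now {s0, s1, s2, s3, s4, s5}.
Read 'b': s0→{s2, s4, s5}, s1→{s0}, s2→{s0, s1, s4}, s3→{s1}, s4→{s0, s2, s4, s5}, s5→{s0, s1}; union {s0, s1, s2, s4, s5}; ε-closure = {s0, s1, s2, s3, s4, s5}.
Read 'b': s0→{s2, s4, s5}, s1→{s0}, s2→{s0, s1, s4}, s3→{s1}, s4→{s0, s2, s4, s5}, s5→{s0, s1}; union {s0, s1, s2, s4, s5}; ε-closure = {s0, s1, s2, s3, s4, s5}.
Read 'a': s0→{s0}, s1→{s0, s3}, s2→{s2, s3, s4, s5}, s3→{s2, s3}, s4→{s1}, s5→{s4, s5}; now {s0, s1, s2, s3, s4, s5}.
The final set {s0, s1, s2, s3, s4, s5} contains the accepting states s1, s5.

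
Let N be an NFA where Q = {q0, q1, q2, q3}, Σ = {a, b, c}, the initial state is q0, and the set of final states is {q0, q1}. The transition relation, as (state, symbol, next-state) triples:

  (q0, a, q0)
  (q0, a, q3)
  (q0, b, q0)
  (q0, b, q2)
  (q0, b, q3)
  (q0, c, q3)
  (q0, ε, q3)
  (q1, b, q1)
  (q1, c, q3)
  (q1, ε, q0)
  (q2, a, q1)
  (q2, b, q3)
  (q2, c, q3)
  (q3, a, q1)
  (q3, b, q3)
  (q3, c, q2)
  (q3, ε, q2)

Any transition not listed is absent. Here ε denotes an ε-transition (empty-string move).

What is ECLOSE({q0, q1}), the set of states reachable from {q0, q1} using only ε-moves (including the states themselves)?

Begin with {q0, q1}.
ε-move q0 → q3; add q3.
ε-move q3 → q2; add q2.

{q0, q1, q2, q3}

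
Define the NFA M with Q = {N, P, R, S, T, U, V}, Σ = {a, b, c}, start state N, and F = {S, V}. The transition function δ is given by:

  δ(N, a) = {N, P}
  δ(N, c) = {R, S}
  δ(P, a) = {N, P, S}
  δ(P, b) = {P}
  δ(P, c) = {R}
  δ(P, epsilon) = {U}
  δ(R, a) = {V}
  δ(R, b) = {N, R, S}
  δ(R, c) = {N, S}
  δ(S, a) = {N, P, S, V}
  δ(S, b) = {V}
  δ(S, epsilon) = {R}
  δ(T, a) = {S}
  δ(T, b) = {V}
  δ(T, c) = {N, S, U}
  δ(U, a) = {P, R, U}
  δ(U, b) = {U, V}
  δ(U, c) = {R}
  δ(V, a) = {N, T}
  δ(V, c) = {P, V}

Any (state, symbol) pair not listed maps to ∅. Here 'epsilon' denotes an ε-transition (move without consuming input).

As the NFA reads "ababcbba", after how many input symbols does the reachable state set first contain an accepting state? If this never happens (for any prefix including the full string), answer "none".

Start in {N}.
Read 'a': N→{N, P}; union {N, P}; ε-closure = {N, P, U}.
Read 'b': N→∅, P→{P}, U→{U, V}; now {P, U, V}.
None of the earlier sets intersect F, but {P, U, V} does.

2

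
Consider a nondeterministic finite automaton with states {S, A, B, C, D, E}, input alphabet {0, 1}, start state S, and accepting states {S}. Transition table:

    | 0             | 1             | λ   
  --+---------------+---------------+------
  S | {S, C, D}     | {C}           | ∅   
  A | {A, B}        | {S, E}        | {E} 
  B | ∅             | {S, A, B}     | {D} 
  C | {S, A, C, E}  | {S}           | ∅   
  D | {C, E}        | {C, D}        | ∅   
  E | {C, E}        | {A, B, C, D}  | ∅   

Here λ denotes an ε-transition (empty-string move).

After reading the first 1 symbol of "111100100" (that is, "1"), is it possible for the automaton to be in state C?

Start in {S}.
Read '1': S→{C}; now {C}.
State C is in {C}.

Yes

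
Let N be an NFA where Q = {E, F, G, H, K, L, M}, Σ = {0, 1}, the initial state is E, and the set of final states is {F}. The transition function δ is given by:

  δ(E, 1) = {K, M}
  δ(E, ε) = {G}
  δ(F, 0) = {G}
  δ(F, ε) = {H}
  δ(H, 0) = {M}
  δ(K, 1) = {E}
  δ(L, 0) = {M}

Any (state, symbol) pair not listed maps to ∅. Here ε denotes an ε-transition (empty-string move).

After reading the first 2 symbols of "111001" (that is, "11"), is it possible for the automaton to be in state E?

Start: ε-closure({E}) = {E, G}.
Read '1': E→{K, M}, G→∅; now {K, M}.
Read '1': K→{E}, M→∅; union {E}; ε-closure = {E, G}.
State E is in {E, G}.

Yes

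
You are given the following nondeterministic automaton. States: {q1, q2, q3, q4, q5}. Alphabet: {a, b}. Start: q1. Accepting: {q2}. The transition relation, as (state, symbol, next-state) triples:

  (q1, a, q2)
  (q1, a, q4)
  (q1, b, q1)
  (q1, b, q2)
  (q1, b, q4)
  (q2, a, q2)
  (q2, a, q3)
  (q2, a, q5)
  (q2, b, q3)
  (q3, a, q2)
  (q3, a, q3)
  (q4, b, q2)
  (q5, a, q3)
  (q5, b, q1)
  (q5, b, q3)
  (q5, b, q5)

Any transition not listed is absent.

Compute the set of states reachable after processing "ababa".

{q2, q3, q4}

Start in {q1}.
Read 'a': {q1} → {q2, q4}.
Read 'b': {q2, q4} → {q2, q3}.
Read 'a': {q2, q3} → {q2, q3, q5}.
Read 'b': {q2, q3, q5} → {q1, q3, q5}.
Read 'a': {q1, q3, q5} → {q2, q3, q4}.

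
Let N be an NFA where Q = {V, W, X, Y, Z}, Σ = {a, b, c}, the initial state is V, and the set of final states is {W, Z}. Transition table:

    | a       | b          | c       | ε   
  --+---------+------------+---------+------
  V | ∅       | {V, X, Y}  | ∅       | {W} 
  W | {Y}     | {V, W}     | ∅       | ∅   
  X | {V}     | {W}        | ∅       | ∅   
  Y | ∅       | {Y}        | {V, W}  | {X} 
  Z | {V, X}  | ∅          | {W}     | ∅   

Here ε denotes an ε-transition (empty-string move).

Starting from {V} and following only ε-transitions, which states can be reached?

Begin with {V}.
ε-move V → W; add W.

{V, W}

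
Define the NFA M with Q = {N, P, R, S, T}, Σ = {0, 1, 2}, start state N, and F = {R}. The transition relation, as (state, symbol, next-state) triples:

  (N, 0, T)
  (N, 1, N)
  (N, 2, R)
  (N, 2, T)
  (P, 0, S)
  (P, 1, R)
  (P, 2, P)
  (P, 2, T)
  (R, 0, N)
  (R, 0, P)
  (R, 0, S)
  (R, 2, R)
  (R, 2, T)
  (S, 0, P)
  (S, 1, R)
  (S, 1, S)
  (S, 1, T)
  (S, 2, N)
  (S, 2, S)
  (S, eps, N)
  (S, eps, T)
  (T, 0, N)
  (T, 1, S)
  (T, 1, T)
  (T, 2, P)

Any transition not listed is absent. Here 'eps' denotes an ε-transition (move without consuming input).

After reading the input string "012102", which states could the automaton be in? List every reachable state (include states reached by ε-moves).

{N, P, R, S, T}

Start in {N}.
Read '0': N→{T}; now {T}.
Read '1': T→{S, T}; union {S, T}; ε-closure = {N, S, T}.
Read '2': N→{R, T}, S→{N, S}, T→{P}; now {N, P, R, S, T}.
Read '1': N→{N}, P→{R}, R→∅, S→{R, S, T}, T→{S, T}; now {N, R, S, T}.
Read '0': N→{T}, R→{N, P, S}, S→{P}, T→{N}; now {N, P, S, T}.
Read '2': N→{R, T}, P→{P, T}, S→{N, S}, T→{P}; now {N, P, R, S, T}.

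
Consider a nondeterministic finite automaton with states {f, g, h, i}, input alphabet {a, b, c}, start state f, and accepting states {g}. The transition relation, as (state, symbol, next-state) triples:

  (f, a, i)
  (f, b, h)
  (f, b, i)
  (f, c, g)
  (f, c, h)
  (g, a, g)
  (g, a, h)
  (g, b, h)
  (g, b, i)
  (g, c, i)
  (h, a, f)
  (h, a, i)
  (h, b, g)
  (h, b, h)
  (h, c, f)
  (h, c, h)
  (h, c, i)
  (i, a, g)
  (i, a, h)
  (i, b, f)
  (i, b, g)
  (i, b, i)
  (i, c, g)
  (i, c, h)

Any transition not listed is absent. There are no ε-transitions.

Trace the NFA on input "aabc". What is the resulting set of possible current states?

Start in {f}.
Read 'a': {f} → {i}.
Read 'a': {i} → {g, h}.
Read 'b': {g, h} → {g, h, i}.
Read 'c': {g, h, i} → {f, g, h, i}.

{f, g, h, i}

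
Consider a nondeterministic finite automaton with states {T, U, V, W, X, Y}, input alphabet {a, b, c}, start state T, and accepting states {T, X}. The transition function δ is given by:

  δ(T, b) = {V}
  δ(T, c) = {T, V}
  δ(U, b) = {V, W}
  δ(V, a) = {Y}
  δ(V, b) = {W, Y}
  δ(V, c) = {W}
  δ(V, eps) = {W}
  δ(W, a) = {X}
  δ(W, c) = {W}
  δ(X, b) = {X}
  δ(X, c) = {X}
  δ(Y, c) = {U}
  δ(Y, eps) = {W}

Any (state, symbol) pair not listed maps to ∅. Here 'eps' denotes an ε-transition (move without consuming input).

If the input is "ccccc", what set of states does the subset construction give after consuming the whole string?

Start in {T}.
Read 'c': {T} → {T, V, W}.
Read 'c': {T, V, W} → {T, V, W}.
Read 'c': {T, V, W} → {T, V, W}.
Read 'c': {T, V, W} → {T, V, W}.
Read 'c': {T, V, W} → {T, V, W}.

{T, V, W}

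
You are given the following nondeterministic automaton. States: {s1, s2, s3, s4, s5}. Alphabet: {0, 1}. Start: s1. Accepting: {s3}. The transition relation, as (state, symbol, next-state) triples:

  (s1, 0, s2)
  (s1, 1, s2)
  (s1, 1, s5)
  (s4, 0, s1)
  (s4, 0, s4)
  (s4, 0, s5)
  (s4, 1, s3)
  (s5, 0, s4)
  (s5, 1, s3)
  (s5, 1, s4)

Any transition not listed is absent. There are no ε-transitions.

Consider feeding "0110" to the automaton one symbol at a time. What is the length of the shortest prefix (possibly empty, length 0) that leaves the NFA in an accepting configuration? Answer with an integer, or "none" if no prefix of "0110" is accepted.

none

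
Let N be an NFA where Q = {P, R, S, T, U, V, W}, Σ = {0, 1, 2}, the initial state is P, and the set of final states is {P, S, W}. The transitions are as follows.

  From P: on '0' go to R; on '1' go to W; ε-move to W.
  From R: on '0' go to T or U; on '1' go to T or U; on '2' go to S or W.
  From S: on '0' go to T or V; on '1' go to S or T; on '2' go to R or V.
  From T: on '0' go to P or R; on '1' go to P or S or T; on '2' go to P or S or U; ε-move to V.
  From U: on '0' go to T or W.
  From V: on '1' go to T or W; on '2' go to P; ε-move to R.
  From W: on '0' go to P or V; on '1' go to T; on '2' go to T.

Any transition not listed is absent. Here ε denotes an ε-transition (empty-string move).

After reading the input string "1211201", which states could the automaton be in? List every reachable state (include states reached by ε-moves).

{P, R, S, T, U, V, W}

Start: ε-closure({P}) = {P, W}.
Read '1': P→{W}, W→{T}; union {T, W}; ε-closure = {R, T, V, W}.
Read '2': R→{S, W}, T→{P, S, U}, V→{P}, W→{T}; union {P, S, T, U, W}; ε-closure = {P, R, S, T, U, V, W}.
Read '1': P→{W}, R→{T, U}, S→{S, T}, T→{P, S, T}, U→∅, V→{T, W}, W→{T}; union {P, S, T, U, W}; ε-closure = {P, R, S, T, U, V, W}.
Read '1': P→{W}, R→{T, U}, S→{S, T}, T→{P, S, T}, U→∅, V→{T, W}, W→{T}; union {P, S, T, U, W}; ε-closure = {P, R, S, T, U, V, W}.
Read '2': P→∅, R→{S, W}, S→{R, V}, T→{P, S, U}, U→∅, V→{P}, W→{T}; now {P, R, S, T, U, V, W}.
Read '0': P→{R}, R→{T, U}, S→{T, V}, T→{P, R}, U→{T, W}, V→∅, W→{P, V}; now {P, R, T, U, V, W}.
Read '1': P→{W}, R→{T, U}, T→{P, S, T}, U→∅, V→{T, W}, W→{T}; union {P, S, T, U, W}; ε-closure = {P, R, S, T, U, V, W}.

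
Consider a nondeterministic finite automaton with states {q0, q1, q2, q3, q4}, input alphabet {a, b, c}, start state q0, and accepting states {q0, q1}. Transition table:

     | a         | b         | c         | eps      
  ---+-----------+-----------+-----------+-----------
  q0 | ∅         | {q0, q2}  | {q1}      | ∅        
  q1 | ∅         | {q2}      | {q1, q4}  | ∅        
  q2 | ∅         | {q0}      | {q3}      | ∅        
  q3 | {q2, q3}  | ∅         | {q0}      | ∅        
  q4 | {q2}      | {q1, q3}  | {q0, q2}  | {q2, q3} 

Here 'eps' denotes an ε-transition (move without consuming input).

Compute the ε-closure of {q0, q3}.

{q0, q3}

Begin with {q0, q3}.
No ε-moves leave this set, so the closure equals the set itself.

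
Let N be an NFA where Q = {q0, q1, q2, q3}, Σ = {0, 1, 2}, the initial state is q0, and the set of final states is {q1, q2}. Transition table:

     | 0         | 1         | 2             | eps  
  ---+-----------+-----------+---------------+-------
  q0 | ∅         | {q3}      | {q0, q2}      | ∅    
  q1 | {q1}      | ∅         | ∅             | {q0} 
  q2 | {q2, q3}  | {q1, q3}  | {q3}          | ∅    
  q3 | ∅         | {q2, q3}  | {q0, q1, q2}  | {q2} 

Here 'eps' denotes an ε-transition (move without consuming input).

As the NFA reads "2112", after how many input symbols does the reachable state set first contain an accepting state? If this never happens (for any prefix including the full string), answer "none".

Start in {q0}.
Read '2': q0→{q0, q2}; now {q0, q2}.
None of the earlier sets intersect F, but {q0, q2} does.

1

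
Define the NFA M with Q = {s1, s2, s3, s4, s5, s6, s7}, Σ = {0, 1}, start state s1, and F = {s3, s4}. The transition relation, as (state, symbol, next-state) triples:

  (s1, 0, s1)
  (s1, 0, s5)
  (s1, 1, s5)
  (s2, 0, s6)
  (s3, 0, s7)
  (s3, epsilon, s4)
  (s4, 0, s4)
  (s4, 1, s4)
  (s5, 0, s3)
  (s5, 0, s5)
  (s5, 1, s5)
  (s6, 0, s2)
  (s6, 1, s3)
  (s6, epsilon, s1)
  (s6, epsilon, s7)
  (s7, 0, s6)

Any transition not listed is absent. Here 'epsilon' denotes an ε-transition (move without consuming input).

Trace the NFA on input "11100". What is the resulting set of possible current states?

{s3, s4, s5, s7}

Start in {s1}.
Read '1': {s1} → {s5}.
Read '1': {s5} → {s5}.
Read '1': {s5} → {s5}.
Read '0': {s5} → {s3, s4, s5}.
Read '0': {s3, s4, s5} → {s3, s4, s5, s7}.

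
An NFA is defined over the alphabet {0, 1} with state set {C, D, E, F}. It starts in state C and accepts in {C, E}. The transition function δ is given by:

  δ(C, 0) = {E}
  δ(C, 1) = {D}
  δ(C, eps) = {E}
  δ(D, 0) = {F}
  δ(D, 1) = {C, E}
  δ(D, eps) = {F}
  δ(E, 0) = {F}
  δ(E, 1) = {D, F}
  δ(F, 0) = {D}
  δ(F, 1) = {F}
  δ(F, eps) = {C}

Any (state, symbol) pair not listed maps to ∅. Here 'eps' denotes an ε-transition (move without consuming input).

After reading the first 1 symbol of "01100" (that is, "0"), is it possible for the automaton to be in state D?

No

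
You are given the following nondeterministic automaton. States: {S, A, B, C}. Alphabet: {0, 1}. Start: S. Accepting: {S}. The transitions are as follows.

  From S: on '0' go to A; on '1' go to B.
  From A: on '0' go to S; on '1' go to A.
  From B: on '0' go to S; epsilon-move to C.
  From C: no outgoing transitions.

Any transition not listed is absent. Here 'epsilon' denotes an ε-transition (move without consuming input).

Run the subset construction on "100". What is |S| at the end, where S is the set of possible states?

Start in {S}.
Read '1': S→{B}; union {B}; ε-closure = {B, C}.
Read '0': B→{S}, C→∅; now {S}.
Read '0': S→{A}; now {A}.
That set has 1 state.

1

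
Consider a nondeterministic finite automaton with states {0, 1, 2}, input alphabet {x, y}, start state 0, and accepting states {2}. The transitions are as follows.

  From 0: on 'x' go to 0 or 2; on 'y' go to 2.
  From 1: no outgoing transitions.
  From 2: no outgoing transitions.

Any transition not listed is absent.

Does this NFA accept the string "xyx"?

No

Start in {0}.
Read 'x': {0} → {0, 2}.
Read 'y': {0, 2} → {2}.
Read 'x': {2} → ∅.
The final set ∅ contains no accepting state.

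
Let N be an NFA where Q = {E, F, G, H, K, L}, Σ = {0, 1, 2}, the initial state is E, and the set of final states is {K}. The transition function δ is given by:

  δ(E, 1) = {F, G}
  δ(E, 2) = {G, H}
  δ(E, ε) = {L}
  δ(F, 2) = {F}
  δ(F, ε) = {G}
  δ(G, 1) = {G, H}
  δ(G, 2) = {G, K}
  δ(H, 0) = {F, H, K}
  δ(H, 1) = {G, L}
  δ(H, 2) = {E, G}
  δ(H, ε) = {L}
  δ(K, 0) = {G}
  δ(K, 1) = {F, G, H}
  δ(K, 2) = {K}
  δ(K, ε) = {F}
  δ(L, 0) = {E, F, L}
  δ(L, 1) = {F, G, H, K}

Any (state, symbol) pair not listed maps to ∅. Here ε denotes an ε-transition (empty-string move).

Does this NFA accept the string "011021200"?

No

Start: ε-closure({E}) = {E, L}.
Read '0': E→∅, L→{E, F, L}; union {E, F, L}; ε-closure = {E, F, G, L}.
Read '1': E→{F, G}, F→∅, G→{G, H}, L→{F, G, H, K}; union {F, G, H, K}; ε-closure = {F, G, H, K, L}.
Read '1': F→∅, G→{G, H}, H→{G, L}, K→{F, G, H}, L→{F, G, H, K}; now {F, G, H, K, L}.
Read '0': F→∅, G→∅, H→{F, H, K}, K→{G}, L→{E, F, L}; now {E, F, G, H, K, L}.
Read '2': E→{G, H}, F→{F}, G→{G, K}, H→{E, G}, K→{K}, L→∅; union {E, F, G, H, K}; ε-closure = {E, F, G, H, K, L}.
Read '1': E→{F, G}, F→∅, G→{G, H}, H→{G, L}, K→{F, G, H}, L→{F, G, H, K}; now {F, G, H, K, L}.
Read '2': F→{F}, G→{G, K}, H→{E, G}, K→{K}, L→∅; union {E, F, G, K}; ε-closure = {E, F, G, K, L}.
Read '0': E→∅, F→∅, G→∅, K→{G}, L→{E, F, L}; now {E, F, G, L}.
Read '0': E→∅, F→∅, G→∅, L→{E, F, L}; union {E, F, L}; ε-closure = {E, F, G, L}.
The final set {E, F, G, L} contains no accepting state.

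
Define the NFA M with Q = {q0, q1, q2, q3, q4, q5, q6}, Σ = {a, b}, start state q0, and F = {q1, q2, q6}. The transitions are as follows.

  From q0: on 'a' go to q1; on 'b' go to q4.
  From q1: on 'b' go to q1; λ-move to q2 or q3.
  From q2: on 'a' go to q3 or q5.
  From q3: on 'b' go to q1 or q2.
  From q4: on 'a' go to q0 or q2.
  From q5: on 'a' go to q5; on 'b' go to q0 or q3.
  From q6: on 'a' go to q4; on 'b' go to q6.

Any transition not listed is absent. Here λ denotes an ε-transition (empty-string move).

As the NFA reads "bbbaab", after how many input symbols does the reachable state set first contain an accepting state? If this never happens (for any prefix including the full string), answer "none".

none

Start in {q0}.
Read 'b': q0→{q4}; now {q4}.
Read 'b': q4→∅; now ∅.
The set is empty and remains empty for the remaining 4 symbols.
No reachable set along the way intersects F.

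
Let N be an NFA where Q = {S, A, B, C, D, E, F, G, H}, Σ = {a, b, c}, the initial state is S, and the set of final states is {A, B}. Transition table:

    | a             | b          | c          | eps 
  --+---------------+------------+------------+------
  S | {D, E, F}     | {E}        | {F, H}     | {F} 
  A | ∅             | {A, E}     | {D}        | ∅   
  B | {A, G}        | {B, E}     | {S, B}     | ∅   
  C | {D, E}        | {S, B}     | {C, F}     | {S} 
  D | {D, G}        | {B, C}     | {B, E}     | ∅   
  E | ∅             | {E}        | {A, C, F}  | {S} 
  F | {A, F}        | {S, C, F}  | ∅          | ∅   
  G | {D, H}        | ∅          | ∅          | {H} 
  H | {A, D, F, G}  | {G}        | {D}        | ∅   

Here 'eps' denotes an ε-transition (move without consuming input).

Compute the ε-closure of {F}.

{F}

Begin with {F}.
No ε-moves leave this set, so the closure equals the set itself.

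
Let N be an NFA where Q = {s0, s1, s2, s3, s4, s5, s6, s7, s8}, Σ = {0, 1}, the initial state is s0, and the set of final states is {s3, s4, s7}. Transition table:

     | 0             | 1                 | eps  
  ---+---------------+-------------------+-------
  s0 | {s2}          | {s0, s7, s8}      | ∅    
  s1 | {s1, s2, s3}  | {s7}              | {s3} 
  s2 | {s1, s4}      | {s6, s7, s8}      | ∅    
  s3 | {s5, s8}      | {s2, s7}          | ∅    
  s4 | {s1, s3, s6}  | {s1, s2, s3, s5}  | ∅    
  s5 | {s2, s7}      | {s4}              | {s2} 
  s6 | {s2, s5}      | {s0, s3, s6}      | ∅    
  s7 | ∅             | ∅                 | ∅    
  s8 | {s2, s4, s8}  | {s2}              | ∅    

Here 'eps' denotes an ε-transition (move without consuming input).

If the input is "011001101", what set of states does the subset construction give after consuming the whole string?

{s0, s1, s2, s3, s4, s5, s6, s7, s8}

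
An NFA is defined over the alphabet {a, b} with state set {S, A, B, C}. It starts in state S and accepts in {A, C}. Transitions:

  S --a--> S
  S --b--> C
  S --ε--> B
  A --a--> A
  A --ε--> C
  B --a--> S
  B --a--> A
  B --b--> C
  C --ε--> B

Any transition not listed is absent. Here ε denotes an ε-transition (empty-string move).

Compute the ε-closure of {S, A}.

Begin with {S, A}.
ε-move A → C; add C.
ε-move C → B; add B.

{S, A, B, C}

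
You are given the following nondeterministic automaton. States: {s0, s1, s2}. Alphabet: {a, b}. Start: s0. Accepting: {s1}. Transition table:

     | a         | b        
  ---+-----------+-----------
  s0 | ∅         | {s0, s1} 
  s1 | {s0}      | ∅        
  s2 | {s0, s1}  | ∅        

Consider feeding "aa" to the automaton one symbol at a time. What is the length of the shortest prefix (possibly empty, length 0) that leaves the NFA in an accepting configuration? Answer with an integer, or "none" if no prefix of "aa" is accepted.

none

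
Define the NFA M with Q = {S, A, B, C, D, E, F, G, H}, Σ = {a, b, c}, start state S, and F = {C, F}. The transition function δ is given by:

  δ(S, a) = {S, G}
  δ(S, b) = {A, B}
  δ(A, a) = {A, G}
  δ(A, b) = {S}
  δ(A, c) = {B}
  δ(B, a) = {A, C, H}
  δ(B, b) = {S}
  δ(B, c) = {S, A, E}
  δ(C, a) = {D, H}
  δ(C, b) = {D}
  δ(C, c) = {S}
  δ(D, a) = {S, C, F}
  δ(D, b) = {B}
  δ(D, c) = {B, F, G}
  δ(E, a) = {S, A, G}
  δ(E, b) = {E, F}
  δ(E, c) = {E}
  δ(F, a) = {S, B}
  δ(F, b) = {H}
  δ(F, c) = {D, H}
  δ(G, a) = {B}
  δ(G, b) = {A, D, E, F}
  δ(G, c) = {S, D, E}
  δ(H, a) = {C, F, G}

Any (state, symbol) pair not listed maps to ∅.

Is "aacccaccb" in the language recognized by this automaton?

Yes

Start in {S}.
Read 'a': S→{S, G}; now {S, G}.
Read 'a': S→{S, G}, G→{B}; now {S, B, G}.
Read 'c': S→∅, B→{S, A, E}, G→{S, D, E}; now {S, A, D, E}.
Read 'c': S→∅, A→{B}, D→{B, F, G}, E→{E}; now {B, E, F, G}.
Read 'c': B→{S, A, E}, E→{E}, F→{D, H}, G→{S, D, E}; now {S, A, D, E, H}.
Read 'a': S→{S, G}, A→{A, G}, D→{S, C, F}, E→{S, A, G}, H→{C, F, G}; now {S, A, C, F, G}.
Read 'c': S→∅, A→{B}, C→{S}, F→{D, H}, G→{S, D, E}; now {S, B, D, E, H}.
Read 'c': S→∅, B→{S, A, E}, D→{B, F, G}, E→{E}, H→∅; now {S, A, B, E, F, G}.
Read 'b': S→{A, B}, A→{S}, B→{S}, E→{E, F}, F→{H}, G→{A, D, E, F}; now {S, A, B, D, E, F, H}.
The final set {S, A, B, D, E, F, H} contains the accepting state F.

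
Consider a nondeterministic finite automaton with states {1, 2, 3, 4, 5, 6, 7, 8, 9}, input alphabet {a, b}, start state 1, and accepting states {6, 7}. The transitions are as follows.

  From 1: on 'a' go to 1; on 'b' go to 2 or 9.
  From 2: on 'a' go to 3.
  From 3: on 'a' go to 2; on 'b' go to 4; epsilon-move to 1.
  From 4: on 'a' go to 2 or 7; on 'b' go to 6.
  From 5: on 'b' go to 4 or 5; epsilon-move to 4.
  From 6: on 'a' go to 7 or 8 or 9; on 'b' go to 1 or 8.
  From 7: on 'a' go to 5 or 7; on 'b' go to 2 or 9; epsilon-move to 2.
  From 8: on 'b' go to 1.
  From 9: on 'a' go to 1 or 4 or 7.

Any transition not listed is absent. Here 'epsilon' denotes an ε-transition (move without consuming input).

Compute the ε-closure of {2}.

Begin with {2}.
No ε-moves leave this set, so the closure equals the set itself.

{2}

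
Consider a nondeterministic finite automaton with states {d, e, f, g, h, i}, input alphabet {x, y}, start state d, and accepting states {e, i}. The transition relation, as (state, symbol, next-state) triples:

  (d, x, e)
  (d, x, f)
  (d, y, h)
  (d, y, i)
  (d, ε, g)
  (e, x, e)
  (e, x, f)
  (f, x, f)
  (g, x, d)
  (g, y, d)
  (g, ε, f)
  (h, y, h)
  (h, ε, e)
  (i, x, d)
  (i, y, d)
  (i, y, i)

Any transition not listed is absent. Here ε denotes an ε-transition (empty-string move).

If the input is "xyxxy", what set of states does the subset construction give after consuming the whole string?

Start: ε-closure({d}) = {d, f, g}.
Read 'x': d→{e, f}, f→{f}, g→{d}; union {d, e, f}; ε-closure = {d, e, f, g}.
Read 'y': d→{h, i}, e→∅, f→∅, g→{d}; union {d, h, i}; ε-closure = {d, e, f, g, h, i}.
Read 'x': d→{e, f}, e→{e, f}, f→{f}, g→{d}, h→∅, i→{d}; union {d, e, f}; ε-closure = {d, e, f, g}.
Read 'x': d→{e, f}, e→{e, f}, f→{f}, g→{d}; union {d, e, f}; ε-closure = {d, e, f, g}.
Read 'y': d→{h, i}, e→∅, f→∅, g→{d}; union {d, h, i}; ε-closure = {d, e, f, g, h, i}.

{d, e, f, g, h, i}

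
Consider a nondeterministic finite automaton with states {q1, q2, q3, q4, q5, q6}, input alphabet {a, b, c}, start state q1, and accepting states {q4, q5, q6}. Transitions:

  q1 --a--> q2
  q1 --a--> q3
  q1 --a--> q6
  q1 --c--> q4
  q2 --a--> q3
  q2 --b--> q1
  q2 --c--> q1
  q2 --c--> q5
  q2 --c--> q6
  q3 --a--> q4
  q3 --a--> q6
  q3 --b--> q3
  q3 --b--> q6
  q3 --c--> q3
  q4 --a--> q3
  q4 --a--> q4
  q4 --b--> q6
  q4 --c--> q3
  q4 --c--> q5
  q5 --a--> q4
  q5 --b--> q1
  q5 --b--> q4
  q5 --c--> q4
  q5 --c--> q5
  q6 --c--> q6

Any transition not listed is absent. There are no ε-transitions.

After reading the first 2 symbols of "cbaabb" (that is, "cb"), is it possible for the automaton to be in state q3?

No

Start in {q1}.
Read 'c': q1→{q4}; now {q4}.
Read 'b': q4→{q6}; now {q6}.
State q3 is not in {q6}.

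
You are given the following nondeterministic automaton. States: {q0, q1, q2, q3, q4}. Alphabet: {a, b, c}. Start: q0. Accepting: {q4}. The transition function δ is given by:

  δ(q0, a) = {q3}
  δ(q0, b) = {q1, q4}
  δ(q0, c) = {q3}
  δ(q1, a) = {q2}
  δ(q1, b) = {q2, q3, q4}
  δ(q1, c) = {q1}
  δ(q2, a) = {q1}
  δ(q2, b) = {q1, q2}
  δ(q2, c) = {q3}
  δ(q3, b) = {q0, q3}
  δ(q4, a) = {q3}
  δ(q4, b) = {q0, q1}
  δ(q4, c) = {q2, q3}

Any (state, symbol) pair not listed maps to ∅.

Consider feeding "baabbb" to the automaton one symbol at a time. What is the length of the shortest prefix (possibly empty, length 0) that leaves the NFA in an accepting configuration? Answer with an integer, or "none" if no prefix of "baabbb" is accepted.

Start in {q0}.
Read 'b': q0→{q1, q4}; now {q1, q4}.
None of the earlier sets intersect F, but {q1, q4} does.

1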